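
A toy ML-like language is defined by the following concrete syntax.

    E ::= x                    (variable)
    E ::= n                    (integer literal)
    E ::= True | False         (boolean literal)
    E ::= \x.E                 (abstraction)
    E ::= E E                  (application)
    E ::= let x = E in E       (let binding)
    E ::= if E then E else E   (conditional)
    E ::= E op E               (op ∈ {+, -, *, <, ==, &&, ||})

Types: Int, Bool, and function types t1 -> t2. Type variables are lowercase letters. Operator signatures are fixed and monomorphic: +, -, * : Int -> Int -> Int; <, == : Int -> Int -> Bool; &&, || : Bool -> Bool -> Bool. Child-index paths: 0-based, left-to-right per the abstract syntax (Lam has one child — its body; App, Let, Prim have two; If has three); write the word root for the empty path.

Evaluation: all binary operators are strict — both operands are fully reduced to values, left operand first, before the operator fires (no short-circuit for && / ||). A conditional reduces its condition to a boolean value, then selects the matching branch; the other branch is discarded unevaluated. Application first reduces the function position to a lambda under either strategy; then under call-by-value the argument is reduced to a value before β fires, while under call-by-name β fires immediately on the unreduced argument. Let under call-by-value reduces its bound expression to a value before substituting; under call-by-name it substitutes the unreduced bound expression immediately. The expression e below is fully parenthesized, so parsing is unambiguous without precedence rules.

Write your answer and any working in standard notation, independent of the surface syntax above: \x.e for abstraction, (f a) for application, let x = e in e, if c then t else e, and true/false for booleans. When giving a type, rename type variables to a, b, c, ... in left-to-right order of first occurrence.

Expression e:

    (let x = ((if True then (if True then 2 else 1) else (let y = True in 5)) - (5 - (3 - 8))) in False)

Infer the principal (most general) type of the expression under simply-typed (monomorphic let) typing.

Trace:
  unify Bool ~ Bool
  unify Bool ~ Bool
  unify Int ~ Int
let y : Bool
  unify Int ~ Int
  unify Int ~ Int
  unify Int ~ Int
  unify Int ~ Int
  unify Int ~ Int
  unify Int ~ Int
  unify Int ~ Int
let x : Int

Answer: Bool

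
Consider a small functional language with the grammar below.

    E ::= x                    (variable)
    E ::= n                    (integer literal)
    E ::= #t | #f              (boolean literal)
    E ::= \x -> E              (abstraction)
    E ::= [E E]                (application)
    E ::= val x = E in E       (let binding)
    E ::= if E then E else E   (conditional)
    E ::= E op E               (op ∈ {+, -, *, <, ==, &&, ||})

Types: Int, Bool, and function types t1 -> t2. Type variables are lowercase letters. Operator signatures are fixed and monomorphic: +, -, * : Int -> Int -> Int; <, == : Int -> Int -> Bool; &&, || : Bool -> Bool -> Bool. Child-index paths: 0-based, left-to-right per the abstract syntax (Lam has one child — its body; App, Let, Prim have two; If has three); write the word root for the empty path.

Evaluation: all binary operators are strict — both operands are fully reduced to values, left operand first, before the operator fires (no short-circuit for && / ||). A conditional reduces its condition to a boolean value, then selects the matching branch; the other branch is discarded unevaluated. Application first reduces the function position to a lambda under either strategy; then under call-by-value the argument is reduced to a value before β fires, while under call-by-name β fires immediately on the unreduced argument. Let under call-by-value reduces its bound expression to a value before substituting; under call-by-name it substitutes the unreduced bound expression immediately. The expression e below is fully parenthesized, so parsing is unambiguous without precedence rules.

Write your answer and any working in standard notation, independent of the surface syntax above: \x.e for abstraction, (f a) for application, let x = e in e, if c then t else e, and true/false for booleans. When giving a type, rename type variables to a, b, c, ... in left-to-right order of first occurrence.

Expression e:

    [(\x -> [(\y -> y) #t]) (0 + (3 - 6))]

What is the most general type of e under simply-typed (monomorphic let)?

Answer: Bool

Working:
y : b
\y._ : b -> b
  unify b -> b ~ Bool -> c
  unify b ~ Bool
  unify Bool ~ c
_ _ : Bool
\x._ : a -> Bool
  unify Int ~ Int
  unify Int ~ Int
  unify Int ~ Int
  unify Int ~ Int
  unify a -> Bool ~ Int -> d
  unify a ~ Int
  unify Bool ~ d
_ _ : Bool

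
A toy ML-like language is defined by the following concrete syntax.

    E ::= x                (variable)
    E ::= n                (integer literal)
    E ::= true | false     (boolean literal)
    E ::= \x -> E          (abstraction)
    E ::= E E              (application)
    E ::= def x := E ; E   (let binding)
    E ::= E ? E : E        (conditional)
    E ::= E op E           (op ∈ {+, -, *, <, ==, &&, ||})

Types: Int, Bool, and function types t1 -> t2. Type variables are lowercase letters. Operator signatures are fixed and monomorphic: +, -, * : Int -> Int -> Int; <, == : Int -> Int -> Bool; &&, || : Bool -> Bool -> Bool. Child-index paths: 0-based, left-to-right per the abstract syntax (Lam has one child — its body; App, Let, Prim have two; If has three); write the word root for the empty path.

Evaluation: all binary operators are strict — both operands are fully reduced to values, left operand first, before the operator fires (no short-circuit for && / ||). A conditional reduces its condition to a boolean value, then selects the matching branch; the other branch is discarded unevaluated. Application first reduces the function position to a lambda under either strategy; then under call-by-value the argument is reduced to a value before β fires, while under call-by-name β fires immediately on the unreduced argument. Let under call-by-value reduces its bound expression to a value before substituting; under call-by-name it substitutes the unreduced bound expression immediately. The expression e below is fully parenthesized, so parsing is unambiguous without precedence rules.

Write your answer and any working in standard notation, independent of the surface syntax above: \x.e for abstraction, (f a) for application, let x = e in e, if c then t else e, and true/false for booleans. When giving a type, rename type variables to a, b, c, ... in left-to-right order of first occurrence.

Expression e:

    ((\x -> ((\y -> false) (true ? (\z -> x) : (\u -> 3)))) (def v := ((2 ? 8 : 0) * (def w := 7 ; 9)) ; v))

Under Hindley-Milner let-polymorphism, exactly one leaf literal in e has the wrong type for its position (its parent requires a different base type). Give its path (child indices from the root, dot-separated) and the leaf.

Trace:
\y._ : b -> Bool
  unify Bool ~ Bool
x : a
\z._ : c -> a
\u._ : d -> Int
  unify c -> a ~ d -> Int
  unify c ~ d
  unify a ~ Int
  unify b -> Bool ~ (d -> Int) -> e
  unify b ~ d -> Int
  unify Bool ~ e
_ _ : Bool
\x._ : Int -> Bool
  unify Int ~ Bool
  FAIL: mismatch Int ~ Bool

Answer: 1.0.0.0 : 2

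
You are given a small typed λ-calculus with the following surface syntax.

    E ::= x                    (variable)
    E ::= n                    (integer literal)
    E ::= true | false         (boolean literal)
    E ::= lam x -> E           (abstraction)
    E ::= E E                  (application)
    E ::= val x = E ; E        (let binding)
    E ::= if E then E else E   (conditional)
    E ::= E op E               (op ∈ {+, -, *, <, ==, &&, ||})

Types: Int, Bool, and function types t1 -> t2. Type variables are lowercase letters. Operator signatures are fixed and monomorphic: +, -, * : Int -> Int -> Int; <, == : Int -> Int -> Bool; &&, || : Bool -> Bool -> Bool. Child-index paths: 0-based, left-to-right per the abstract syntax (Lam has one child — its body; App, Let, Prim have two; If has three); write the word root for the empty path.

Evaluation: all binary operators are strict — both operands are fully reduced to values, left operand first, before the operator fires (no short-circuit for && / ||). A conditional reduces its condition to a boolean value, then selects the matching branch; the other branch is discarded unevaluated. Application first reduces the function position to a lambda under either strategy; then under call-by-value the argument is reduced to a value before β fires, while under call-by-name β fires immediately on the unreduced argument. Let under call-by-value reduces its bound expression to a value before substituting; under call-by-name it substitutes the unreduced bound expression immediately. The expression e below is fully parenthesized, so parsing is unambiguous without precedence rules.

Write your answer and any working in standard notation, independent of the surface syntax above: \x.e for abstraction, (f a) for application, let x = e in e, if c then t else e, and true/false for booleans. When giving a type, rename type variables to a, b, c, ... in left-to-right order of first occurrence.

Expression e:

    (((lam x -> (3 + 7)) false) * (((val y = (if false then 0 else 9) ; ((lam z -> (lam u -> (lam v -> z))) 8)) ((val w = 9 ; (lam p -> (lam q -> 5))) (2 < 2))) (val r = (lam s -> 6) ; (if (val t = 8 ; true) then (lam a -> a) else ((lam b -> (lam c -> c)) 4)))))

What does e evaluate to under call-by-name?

Working:
step 0: (((\x.(3 + 7)) false) * (((let y = (if false then 0 else 9) in ((\z.(\u.(\v.z))) 8)) ((let w = 9 in (\p.(\q.5))) (2 < 2))) (let r = (\s.6) in (if (let t = 8 in true) then (\a.a) else ((\b.(\c.c)) 4)))))
step 1: [beta@0] ((3 + 7) * (((let y = (if false then 0 else 9) in ((\z.(\u.(\v.z))) 8)) ((let w = 9 in (\p.(\q.5))) (2 < 2))) (let r = (\s.6) in (if (let t = 8 in true) then (\a.a) else ((\b.(\c.c)) 4)))))
step 2: [delta@0] (10 * (((let y = (if false then 0 else 9) in ((\z.(\u.(\v.z))) 8)) ((let w = 9 in (\p.(\q.5))) (2 < 2))) (let r = (\s.6) in (if (let t = 8 in true) then (\a.a) else ((\b.(\c.c)) 4)))))
step 3: [let@1.0.0] (10 * ((((\z.(\u.(\v.z))) 8) ((let w = 9 in (\p.(\q.5))) (2 < 2))) (let r = (\s.6) in (if (let t = 8 in true) then (\a.a) else ((\b.(\c.c)) 4)))))
step 4: [beta@1.0.0] (10 * (((\u.(\v.8)) ((let w = 9 in (\p.(\q.5))) (2 < 2))) (let r = (\s.6) in (if (let t = 8 in true) then (\a.a) else ((\b.(\c.c)) 4)))))
step 5: [beta@1.0] (10 * ((\v.8) (let r = (\s.6) in (if (let t = 8 in true) then (\a.a) else ((\b.(\c.c)) 4)))))
step 6: [beta@1] (10 * 8)
step 7: [delta@root] 80

Answer: 80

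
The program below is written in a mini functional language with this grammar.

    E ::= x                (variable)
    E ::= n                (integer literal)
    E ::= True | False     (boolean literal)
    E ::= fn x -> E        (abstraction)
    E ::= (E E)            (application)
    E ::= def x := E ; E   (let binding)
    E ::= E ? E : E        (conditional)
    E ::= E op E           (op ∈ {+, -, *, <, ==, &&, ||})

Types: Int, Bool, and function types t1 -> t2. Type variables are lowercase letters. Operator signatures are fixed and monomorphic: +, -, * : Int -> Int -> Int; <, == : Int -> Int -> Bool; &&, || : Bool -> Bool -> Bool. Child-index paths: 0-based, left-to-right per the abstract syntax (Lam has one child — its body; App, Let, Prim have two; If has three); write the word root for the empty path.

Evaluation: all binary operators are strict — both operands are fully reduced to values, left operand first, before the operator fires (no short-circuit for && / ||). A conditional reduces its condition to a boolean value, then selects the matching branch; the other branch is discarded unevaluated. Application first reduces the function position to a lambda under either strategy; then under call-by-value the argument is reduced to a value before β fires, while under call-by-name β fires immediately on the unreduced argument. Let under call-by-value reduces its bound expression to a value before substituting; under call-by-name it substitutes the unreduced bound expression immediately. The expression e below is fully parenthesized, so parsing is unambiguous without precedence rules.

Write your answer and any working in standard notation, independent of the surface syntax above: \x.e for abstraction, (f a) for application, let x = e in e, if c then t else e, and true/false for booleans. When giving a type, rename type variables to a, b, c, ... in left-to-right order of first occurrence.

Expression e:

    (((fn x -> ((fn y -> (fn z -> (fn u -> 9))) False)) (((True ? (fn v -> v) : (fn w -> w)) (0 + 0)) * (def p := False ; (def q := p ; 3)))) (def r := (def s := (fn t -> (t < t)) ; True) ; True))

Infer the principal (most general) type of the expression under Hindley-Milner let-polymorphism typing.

Answer: a -> Int

Derivation:
\u._ : d -> Int
\z._ : c -> d -> Int
\y._ : b -> c -> d -> Int
  unify b -> c -> d -> Int ~ Bool -> e
  unify b ~ Bool
  unify c -> d -> Int ~ e
_ _ : c -> d -> Int
\x._ : a -> c -> d -> Int
  unify Bool ~ Bool
v : f
\v._ : f -> f
w : g
\w._ : g -> g
  unify f -> f ~ g -> g
  unify f ~ g
  unify g ~ g
  unify Int ~ Int
  unify Int ~ Int
  unify g -> g ~ Int -> h
  unify g ~ Int
  unify Int ~ h
_ _ : Int
  unify Int ~ Int
let p : Bool
p : Bool
let q : Bool
  unify Int ~ Int
  unify a -> c -> d -> Int ~ Int -> i
  unify a ~ Int
  unify c -> d -> Int ~ i
_ _ : c -> d -> Int
t : j
  unify j ~ Int
t : Int
  unify Int ~ Int
\t._ : Int -> Bool
let s : Int -> Bool
let r : Bool
  unify c -> d -> Int ~ Bool -> k
  unify c ~ Bool
  unify d -> Int ~ k
_ _ : d -> Int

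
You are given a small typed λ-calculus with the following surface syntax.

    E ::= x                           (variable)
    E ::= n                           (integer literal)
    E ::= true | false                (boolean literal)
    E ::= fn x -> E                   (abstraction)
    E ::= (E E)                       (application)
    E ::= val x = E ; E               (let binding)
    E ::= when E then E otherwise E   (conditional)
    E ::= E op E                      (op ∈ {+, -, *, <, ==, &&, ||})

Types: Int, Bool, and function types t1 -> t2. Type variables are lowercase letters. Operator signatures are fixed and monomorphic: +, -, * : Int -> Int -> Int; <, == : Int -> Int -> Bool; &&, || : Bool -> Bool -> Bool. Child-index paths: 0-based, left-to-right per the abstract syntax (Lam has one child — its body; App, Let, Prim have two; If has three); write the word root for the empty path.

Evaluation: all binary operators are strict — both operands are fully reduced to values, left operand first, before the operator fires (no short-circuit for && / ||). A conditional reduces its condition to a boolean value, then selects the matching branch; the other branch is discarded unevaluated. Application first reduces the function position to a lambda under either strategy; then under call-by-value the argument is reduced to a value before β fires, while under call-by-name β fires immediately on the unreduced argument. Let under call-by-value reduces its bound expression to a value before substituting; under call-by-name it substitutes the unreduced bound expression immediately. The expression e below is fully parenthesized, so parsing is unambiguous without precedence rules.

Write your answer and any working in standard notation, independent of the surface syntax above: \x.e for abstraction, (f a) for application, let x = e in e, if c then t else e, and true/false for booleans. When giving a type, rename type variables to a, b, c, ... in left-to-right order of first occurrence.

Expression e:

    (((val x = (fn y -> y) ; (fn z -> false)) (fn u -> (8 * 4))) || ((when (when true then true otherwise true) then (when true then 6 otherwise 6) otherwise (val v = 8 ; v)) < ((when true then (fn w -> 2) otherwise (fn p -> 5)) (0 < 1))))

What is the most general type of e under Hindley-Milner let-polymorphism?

Derivation:
y : a
\y._ : a -> a
let x : forall. a -> a
\z._ : b -> Bool
  unify Int ~ Int
  unify Int ~ Int
\u._ : c -> Int
  unify b -> Bool ~ (c -> Int) -> d
  unify b ~ c -> Int
  unify Bool ~ d
_ _ : Bool
  unify Bool ~ Bool
  unify Bool ~ Bool
  unify Bool ~ Bool
  unify Bool ~ Bool
  unify Bool ~ Bool
  unify Int ~ Int
let v : Int
v : Int
  unify Int ~ Int
  unify Int ~ Int
  unify Bool ~ Bool
\w._ : e -> Int
\p._ : f -> Int
  unify e -> Int ~ f -> Int
  unify e ~ f
  unify Int ~ Int
  unify Int ~ Int
  unify Int ~ Int
  unify f -> Int ~ Bool -> g
  unify f ~ Bool
  unify Int ~ g
_ _ : Int
  unify Int ~ Int
  unify Bool ~ Bool

Answer: Bool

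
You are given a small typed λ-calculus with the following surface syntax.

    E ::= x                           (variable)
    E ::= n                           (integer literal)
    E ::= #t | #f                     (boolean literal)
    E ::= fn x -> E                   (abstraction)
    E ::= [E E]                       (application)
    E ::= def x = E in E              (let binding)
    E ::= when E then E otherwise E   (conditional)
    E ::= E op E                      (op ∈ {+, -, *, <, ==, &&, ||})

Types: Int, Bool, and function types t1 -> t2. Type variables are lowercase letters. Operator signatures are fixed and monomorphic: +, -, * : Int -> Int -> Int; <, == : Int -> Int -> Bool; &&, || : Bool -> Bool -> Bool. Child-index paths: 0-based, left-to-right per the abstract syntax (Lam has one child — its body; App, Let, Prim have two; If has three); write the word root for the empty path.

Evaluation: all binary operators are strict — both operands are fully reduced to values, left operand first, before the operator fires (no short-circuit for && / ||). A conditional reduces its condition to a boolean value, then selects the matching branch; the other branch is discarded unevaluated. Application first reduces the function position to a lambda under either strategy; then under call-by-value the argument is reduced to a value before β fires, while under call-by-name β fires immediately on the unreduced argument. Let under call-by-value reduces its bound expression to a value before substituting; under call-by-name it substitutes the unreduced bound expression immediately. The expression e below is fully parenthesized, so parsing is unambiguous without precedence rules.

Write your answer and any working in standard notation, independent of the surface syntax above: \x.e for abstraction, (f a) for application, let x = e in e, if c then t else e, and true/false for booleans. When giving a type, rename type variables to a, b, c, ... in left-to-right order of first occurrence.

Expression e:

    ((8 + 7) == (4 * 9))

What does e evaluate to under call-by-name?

Answer: false

Trace:
step 0: ((8 + 7) == (4 * 9))
step 1: [delta@0] (15 == (4 * 9))
step 2: [delta@1] (15 == 36)
step 3: [delta@root] false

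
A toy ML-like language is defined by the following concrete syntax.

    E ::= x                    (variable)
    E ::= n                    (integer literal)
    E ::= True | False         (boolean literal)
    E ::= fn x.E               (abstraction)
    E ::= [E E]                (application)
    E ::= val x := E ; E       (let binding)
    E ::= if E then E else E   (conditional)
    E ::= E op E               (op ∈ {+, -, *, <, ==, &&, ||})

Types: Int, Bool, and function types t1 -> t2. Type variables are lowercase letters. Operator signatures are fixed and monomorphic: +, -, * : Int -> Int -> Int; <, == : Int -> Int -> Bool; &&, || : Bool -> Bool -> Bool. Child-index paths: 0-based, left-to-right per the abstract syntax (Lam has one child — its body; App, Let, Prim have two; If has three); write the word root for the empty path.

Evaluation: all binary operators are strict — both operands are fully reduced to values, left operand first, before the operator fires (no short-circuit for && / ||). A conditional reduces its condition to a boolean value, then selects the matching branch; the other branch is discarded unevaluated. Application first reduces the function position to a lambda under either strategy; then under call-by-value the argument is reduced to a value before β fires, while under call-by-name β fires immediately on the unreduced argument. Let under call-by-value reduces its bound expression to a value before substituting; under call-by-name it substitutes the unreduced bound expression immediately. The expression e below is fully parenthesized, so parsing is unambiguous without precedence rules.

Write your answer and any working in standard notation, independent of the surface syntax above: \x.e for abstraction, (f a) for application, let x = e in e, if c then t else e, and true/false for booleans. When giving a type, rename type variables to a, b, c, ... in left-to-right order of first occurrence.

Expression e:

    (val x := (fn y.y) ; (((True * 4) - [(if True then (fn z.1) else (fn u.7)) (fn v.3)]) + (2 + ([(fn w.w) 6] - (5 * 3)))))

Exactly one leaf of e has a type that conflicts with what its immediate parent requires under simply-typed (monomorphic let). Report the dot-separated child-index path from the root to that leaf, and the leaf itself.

Working:
y : a
\y._ : a -> a
let x : a -> a
  unify Bool ~ Int
  FAIL: mismatch Bool ~ Int

Answer: 1.0.0.0 : true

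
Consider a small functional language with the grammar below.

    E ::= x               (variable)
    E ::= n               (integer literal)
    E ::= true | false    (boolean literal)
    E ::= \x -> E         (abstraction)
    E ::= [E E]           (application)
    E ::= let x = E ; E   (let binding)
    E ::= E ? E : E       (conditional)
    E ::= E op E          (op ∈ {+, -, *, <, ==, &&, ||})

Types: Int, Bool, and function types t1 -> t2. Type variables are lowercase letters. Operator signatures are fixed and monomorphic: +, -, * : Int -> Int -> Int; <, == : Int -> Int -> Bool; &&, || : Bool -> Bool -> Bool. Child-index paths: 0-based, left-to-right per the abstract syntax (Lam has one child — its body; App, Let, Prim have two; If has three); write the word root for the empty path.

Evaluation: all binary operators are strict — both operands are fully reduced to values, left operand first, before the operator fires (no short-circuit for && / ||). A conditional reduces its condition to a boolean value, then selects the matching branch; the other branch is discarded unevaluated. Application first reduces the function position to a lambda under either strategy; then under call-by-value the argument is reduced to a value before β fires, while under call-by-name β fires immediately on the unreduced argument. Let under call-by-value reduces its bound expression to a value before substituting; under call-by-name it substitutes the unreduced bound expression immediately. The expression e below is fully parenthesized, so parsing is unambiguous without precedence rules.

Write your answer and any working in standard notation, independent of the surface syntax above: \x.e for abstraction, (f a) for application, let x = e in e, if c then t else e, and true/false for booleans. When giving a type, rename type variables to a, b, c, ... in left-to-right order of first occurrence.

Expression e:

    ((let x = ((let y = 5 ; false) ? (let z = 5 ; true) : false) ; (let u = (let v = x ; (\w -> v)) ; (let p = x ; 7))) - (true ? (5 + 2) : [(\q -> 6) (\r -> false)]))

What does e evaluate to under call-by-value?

Answer: 0

Working:
step 0: ((let x = (if (let y = 5 in false) then (let z = 5 in true) else false) in (let u = (let v = x in (\w.v)) in (let p = x in 7))) - (if true then (5 + 2) else ((\q.6) (\r.false))))
step 1: [let@0.0.0] ((let x = (if false then (let z = 5 in true) else false) in (let u = (let v = x in (\w.v)) in (let p = x in 7))) - (if true then (5 + 2) else ((\q.6) (\r.false))))
step 2: [if@0.0] ((let x = false in (let u = (let v = x in (\w.v)) in (let p = x in 7))) - (if true then (5 + 2) else ((\q.6) (\r.false))))
step 3: [let@0] ((let u = (let v = false in (\w.v)) in (let p = false in 7)) - (if true then (5 + 2) else ((\q.6) (\r.false))))
step 4: [let@0.0] ((let u = (\w.false) in (let p = false in 7)) - (if true then (5 + 2) else ((\q.6) (\r.false))))
step 5: [let@0] ((let p = false in 7) - (if true then (5 + 2) else ((\q.6) (\r.false))))
step 6: [let@0] (7 - (if true then (5 + 2) else ((\q.6) (\r.false))))
step 7: [if@1] (7 - (5 + 2))
step 8: [delta@1] (7 - 7)
step 9: [delta@root] 0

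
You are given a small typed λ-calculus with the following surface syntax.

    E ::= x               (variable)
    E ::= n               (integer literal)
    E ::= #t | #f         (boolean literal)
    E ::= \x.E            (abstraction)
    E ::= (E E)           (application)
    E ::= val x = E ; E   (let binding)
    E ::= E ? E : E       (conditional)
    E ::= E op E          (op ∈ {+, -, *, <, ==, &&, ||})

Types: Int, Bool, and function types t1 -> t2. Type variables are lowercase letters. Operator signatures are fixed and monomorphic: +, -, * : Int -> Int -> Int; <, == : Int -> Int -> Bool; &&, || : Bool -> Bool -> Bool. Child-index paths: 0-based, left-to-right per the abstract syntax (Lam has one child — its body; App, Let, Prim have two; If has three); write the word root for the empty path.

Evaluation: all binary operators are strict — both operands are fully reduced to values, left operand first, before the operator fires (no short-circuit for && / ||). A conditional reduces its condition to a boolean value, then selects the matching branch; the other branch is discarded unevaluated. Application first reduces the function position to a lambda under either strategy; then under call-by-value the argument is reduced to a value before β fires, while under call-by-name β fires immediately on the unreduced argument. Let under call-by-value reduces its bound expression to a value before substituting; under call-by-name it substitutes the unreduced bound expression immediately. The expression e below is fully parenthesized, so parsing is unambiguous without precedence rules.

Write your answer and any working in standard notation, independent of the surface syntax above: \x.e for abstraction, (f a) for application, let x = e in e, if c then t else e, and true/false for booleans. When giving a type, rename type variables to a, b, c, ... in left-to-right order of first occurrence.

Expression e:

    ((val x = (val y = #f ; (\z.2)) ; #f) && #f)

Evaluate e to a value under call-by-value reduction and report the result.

Answer: false

Derivation:
step 0: ((let x = (let y = false in (\z.2)) in false) && false)
step 1: [let@0.0] ((let x = (\z.2) in false) && false)
step 2: [let@0] (false && false)
step 3: [delta@root] false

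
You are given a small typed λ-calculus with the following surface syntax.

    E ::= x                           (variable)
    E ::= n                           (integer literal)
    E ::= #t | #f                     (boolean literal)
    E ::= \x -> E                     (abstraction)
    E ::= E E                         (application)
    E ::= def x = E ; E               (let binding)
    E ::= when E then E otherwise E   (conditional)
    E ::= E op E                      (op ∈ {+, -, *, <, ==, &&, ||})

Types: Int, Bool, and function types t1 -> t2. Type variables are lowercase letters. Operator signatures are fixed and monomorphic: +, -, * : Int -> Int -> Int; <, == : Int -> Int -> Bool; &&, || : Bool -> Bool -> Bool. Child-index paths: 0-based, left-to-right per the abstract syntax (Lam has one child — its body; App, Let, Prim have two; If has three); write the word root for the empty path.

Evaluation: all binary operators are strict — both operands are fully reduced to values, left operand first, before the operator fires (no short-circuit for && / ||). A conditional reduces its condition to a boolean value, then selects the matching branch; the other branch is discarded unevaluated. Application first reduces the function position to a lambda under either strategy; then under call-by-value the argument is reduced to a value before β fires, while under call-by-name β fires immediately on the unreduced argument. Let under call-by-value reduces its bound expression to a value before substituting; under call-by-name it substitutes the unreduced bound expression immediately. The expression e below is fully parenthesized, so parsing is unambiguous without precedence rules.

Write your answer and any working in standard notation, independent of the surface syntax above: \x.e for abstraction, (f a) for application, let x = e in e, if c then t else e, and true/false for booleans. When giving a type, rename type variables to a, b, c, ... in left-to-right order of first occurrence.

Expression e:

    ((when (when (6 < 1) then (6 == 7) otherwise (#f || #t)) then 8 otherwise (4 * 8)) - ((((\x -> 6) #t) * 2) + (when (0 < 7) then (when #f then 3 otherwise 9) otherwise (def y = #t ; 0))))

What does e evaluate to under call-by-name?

Answer: -13

Derivation:
step 0: ((if (if (6 < 1) then (6 == 7) else (false || true)) then 8 else (4 * 8)) - ((((\x.6) true) * 2) + (if (0 < 7) then (if false then 3 else 9) else (let y = true in 0))))
step 1: [delta@0.0.0] ((if (if false then (6 == 7) else (false || true)) then 8 else (4 * 8)) - ((((\x.6) true) * 2) + (if (0 < 7) then (if false then 3 else 9) else (let y = true in 0))))
step 2: [if@0.0] ((if (false || true) then 8 else (4 * 8)) - ((((\x.6) true) * 2) + (if (0 < 7) then (if false then 3 else 9) else (let y = true in 0))))
step 3: [delta@0.0] ((if true then 8 else (4 * 8)) - ((((\x.6) true) * 2) + (if (0 < 7) then (if false then 3 else 9) else (let y = true in 0))))
step 4: [if@0] (8 - ((((\x.6) true) * 2) + (if (0 < 7) then (if false then 3 else 9) else (let y = true in 0))))
step 5: [beta@1.0.0] (8 - ((6 * 2) + (if (0 < 7) then (if false then 3 else 9) else (let y = true in 0))))
step 6: [delta@1.0] (8 - (12 + (if (0 < 7) then (if false then 3 else 9) else (let y = true in 0))))
step 7: [delta@1.1.0] (8 - (12 + (if true then (if false then 3 else 9) else (let y = true in 0))))
step 8: [if@1.1] (8 - (12 + (if false then 3 else 9)))
step 9: [if@1.1] (8 - (12 + 9))
step 10: [delta@1] (8 - 21)
step 11: [delta@root] -13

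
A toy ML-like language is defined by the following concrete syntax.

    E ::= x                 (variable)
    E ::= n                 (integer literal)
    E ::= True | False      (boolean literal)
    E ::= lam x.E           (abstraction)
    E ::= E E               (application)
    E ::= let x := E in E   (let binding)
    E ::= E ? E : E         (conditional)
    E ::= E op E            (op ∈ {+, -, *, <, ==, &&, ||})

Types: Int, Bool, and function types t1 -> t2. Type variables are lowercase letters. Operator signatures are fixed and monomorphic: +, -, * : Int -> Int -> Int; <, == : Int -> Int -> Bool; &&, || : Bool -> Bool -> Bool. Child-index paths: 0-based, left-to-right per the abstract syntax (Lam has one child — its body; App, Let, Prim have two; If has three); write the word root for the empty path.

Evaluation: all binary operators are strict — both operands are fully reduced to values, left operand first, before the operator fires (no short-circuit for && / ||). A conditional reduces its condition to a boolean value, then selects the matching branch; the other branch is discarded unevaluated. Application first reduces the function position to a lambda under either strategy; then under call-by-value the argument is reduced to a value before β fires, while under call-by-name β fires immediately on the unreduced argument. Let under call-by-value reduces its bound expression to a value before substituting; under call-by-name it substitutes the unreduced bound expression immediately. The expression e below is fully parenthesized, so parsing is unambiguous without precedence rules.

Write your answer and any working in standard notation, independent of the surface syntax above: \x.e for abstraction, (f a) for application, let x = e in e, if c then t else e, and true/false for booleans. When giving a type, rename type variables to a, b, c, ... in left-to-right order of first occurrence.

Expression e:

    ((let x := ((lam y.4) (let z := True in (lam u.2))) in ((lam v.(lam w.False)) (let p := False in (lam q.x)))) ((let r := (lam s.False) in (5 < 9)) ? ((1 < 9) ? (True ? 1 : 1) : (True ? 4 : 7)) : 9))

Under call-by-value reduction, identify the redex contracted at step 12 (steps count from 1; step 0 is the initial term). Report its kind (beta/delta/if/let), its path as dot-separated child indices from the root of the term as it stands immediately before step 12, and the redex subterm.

Answer: beta at root : ((\w.false) 1)

Derivation:
step 0: ((let x = ((\y.4) (let z = true in (\u.2))) in ((\v.(\w.false)) (let p = false in (\q.x)))) (if (let r = (\s.false) in (5 < 9)) then (if (1 < 9) then (if true then 1 else 1) else (if true then 4 else 7)) else 9))
step 1: [let@0.0.1] ((let x = ((\y.4) (\u.2)) in ((\v.(\w.false)) (let p = false in (\q.x)))) (if (let r = (\s.false) in (5 < 9)) then (if (1 < 9) then (if true then 1 else 1) else (if true then 4 else 7)) else 9))
step 2: [beta@0.0] ((let x = 4 in ((\v.(\w.false)) (let p = false in (\q.x)))) (if (let r = (\s.false) in (5 < 9)) then (if (1 < 9) then (if true then 1 else 1) else (if true then 4 else 7)) else 9))
step 3: [let@0] (((\v.(\w.false)) (let p = false in (\q.4))) (if (let r = (\s.false) in (5 < 9)) then (if (1 < 9) then (if true then 1 else 1) else (if true then 4 else 7)) else 9))
step 4: [let@0.1] (((\v.(\w.false)) (\q.4)) (if (let r = (\s.false) in (5 < 9)) then (if (1 < 9) then (if true then 1 else 1) else (if true then 4 else 7)) else 9))
step 5: [beta@0] ((\w.false) (if (let r = (\s.false) in (5 < 9)) then (if (1 < 9) then (if true then 1 else 1) else (if true then 4 else 7)) else 9))
step 6: [let@1.0] ((\w.false) (if (5 < 9) then (if (1 < 9) then (if true then 1 else 1) else (if true then 4 else 7)) else 9))
step 7: [delta@1.0] ((\w.false) (if true then (if (1 < 9) then (if true then 1 else 1) else (if true then 4 else 7)) else 9))
step 8: [if@1] ((\w.false) (if (1 < 9) then (if true then 1 else 1) else (if true then 4 else 7)))
step 9: [delta@1.0] ((\w.false) (if true then (if true then 1 else 1) else (if true then 4 else 7)))
step 10: [if@1] ((\w.false) (if true then 1 else 1))
step 11: [if@1] ((\w.false) 1)
step 12: [beta@root] false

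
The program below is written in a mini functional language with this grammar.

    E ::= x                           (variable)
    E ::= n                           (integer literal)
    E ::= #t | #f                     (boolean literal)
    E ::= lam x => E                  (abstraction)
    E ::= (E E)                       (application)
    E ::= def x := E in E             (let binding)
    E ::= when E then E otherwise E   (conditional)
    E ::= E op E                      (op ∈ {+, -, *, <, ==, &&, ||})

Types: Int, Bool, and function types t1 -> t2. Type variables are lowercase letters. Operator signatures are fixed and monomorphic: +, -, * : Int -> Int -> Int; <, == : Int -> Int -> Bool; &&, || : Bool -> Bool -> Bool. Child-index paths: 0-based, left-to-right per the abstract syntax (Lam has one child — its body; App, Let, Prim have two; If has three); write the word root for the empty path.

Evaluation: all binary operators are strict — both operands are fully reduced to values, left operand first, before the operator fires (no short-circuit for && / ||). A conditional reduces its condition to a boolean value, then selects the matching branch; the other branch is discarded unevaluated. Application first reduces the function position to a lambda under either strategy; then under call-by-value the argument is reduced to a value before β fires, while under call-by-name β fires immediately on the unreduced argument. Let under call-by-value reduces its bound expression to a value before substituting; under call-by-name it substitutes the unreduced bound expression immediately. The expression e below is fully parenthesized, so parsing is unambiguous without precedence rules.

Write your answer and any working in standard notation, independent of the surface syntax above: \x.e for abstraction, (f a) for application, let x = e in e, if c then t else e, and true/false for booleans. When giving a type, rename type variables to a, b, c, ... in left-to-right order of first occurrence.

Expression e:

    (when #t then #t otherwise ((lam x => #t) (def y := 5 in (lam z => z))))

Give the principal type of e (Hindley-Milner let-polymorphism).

Answer: Bool

Working:
  unify Bool ~ Bool
\x._ : a -> Bool
let y : Int
z : b
\z._ : b -> b
  unify a -> Bool ~ (b -> b) -> c
  unify a ~ b -> b
  unify Bool ~ c
_ _ : Bool
  unify Bool ~ Bool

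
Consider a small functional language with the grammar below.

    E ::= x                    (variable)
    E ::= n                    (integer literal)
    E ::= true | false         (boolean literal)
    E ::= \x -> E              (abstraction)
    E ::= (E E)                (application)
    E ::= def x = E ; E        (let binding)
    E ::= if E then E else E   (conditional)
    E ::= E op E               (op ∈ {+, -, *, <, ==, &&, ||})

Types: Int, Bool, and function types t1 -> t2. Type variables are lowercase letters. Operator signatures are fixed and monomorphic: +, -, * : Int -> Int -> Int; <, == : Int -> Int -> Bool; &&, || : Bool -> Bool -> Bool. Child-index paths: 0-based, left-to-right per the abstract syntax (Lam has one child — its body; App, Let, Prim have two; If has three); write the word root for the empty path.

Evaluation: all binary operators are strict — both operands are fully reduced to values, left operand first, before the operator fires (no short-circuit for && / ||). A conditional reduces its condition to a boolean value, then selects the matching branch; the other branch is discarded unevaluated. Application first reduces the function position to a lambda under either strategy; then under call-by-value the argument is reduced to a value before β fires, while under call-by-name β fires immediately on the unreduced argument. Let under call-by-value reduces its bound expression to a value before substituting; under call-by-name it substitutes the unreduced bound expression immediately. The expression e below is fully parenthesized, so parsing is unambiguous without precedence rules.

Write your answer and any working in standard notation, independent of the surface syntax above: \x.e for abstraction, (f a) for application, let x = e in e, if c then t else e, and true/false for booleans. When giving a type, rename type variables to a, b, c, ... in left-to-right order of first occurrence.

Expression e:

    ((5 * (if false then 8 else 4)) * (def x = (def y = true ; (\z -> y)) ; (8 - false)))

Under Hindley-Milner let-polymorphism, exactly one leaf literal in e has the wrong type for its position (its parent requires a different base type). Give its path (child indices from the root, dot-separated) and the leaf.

Working:
  unify Int ~ Int
  unify Bool ~ Bool
  unify Int ~ Int
  unify Int ~ Int
  unify Int ~ Int
let y : Bool
y : Bool
\z._ : a -> Bool
let x : forall. a -> Bool
  unify Int ~ Int
  unify Bool ~ Int
  FAIL: mismatch Bool ~ Int

Answer: 1.1.1 : false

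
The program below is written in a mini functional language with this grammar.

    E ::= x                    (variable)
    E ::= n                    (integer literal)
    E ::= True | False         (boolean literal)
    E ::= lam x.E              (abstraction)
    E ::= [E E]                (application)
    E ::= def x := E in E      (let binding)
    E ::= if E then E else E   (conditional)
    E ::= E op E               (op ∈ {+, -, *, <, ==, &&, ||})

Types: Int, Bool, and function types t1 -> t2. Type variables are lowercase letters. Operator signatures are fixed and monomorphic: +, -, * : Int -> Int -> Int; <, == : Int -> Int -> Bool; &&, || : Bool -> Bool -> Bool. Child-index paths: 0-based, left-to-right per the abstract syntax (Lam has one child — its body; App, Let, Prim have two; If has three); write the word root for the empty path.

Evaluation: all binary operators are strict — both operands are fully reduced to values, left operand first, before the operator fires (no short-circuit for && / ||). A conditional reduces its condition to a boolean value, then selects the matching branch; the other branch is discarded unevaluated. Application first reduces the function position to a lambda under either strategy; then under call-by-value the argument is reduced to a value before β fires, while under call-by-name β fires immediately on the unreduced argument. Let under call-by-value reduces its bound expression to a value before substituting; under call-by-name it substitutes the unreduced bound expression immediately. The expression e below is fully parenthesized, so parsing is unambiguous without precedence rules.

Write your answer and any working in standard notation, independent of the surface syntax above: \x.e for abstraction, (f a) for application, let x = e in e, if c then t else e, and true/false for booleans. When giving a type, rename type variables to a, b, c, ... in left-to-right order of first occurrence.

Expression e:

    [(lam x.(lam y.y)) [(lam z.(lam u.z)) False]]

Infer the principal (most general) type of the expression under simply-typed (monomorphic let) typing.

Trace:
y : b
\y._ : b -> b
\x._ : a -> b -> b
z : c
\u._ : d -> c
\z._ : c -> d -> c
  unify c -> d -> c ~ Bool -> e
  unify c ~ Bool
  unify d -> Bool ~ e
_ _ : d -> Bool
  unify a -> b -> b ~ (d -> Bool) -> f
  unify a ~ d -> Bool
  unify b -> b ~ f
_ _ : b -> b

Answer: a -> a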